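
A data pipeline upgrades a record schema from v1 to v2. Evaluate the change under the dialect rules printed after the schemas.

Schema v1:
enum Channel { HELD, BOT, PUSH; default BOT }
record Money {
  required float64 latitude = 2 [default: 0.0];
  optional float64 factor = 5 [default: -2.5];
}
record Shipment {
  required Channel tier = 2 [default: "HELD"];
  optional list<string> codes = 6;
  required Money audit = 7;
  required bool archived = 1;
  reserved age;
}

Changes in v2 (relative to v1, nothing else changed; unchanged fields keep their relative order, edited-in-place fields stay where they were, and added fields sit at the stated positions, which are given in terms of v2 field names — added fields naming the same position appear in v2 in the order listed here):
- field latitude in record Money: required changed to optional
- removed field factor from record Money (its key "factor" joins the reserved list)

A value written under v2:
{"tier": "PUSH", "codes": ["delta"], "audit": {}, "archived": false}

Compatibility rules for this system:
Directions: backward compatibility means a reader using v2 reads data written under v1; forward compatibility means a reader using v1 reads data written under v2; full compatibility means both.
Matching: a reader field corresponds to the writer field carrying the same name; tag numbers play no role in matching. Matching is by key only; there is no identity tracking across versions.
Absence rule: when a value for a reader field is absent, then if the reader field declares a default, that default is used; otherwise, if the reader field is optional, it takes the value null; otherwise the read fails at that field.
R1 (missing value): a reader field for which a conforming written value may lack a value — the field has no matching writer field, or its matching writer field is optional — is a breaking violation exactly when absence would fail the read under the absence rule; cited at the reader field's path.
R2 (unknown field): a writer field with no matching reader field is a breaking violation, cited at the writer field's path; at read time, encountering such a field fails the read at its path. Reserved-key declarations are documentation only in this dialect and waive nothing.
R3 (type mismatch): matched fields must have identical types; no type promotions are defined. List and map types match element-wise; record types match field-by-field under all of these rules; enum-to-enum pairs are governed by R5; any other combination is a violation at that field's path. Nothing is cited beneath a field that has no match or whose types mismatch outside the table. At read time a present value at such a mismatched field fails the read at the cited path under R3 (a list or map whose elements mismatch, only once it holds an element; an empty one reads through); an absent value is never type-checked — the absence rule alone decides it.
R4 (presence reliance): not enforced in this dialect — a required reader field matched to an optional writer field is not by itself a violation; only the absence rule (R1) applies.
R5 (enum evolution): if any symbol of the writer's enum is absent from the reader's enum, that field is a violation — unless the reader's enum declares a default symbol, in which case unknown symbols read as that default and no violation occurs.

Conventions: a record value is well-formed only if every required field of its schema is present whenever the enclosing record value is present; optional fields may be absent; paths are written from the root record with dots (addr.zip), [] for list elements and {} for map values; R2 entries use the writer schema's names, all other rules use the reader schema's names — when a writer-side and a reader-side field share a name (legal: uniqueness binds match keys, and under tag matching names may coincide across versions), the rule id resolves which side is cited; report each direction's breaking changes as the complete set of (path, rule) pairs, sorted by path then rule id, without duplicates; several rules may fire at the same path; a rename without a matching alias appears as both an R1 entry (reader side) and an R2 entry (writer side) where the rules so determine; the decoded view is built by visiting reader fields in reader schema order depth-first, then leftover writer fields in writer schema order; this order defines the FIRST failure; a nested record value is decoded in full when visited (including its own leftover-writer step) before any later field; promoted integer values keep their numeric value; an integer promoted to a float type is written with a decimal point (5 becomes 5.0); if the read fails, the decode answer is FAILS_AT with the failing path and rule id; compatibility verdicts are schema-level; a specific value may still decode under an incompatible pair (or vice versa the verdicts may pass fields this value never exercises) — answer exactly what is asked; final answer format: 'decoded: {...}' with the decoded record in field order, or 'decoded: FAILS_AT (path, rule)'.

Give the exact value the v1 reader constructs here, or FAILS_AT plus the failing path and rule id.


the writer's type comes first in each Shipment pair
decode (reader v1):
  tier := "PUSH"
  codes := ["delta"]
  audit.latitude := 0.0 (no value, default fills)
  audit.factor := -2.5 (no value, default fills)
  archived := false
  => decoded: {"tier": "PUSH", "codes": ["delta"], "audit": {"latitude": 0.0, "factor": -2.5}, "archived": false}
checking off the Shipment differences that do not matter here:
  field latitude in record Money: required changed to optional -> triggers nothing under the printed rules; the Shipment answer is the same either way
  removed field factor from record Money (its key "factor" joins the reserved list) -> schema-level compatibility only; this Shipment value's decode is unchanged

decoded: {"tier": "PUSH", "codes": ["delta"], "audit": {"latitude": 0.0, "factor": -2.5}, "archived": false}


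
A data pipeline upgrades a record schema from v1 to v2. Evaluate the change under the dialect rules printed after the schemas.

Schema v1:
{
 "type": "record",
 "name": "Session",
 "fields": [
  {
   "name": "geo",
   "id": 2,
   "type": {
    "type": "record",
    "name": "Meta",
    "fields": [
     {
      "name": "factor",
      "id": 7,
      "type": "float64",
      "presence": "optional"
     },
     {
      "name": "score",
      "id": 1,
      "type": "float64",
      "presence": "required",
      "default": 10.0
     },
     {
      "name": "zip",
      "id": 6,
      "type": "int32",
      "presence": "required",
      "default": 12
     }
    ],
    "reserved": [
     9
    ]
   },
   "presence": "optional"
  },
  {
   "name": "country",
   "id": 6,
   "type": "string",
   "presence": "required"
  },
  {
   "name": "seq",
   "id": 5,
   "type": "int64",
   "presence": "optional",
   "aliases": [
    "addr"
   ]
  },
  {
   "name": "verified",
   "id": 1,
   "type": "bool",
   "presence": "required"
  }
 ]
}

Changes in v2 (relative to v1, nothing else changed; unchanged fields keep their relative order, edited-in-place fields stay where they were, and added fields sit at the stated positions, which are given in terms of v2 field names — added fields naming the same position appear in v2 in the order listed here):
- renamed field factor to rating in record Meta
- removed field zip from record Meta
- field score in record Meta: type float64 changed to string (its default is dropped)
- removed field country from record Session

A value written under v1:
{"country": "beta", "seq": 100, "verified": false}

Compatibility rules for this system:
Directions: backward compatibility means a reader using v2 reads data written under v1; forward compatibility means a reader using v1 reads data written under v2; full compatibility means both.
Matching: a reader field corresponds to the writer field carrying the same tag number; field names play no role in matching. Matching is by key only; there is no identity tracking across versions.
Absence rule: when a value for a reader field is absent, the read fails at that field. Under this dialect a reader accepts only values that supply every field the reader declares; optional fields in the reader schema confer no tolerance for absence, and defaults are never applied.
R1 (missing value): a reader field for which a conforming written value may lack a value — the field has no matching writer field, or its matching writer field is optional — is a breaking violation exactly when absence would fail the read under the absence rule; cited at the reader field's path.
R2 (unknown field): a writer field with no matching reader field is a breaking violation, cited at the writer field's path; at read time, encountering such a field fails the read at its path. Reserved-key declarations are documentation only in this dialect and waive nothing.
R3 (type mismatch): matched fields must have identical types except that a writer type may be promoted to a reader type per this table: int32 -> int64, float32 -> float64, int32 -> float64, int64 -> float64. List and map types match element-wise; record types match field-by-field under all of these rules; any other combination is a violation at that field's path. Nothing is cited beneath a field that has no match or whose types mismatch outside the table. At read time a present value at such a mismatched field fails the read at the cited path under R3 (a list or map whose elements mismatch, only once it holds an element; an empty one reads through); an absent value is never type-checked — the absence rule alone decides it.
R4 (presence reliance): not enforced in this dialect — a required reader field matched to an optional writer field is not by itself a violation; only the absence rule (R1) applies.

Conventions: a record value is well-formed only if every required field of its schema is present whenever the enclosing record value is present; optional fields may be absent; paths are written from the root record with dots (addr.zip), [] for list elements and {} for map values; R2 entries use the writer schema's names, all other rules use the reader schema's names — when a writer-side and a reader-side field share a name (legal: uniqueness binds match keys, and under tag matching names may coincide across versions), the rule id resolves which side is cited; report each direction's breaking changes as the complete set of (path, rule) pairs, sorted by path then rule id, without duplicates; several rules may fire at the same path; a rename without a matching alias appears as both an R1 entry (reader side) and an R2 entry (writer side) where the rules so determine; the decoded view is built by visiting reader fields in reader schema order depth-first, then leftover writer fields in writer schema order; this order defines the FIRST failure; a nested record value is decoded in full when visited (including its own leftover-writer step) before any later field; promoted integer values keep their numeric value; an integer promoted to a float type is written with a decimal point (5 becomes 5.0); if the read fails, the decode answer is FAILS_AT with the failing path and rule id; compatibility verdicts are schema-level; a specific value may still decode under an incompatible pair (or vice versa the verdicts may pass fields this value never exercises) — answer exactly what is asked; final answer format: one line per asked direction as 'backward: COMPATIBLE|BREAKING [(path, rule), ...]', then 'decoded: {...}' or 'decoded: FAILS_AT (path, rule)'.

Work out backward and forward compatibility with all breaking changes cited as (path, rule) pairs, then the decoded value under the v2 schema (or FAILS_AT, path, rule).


the writer's type comes first in each Session pair
checking backward for Session: reader v2 against writer v1:
  geo: Meta -> Meta, writer optional; from geo
  seq: int64 -> int64, writer optional; from seq
  verified: bool -> bool, writer required; from verified
  writer field country has no reader counterpart
  geo.rating: float64 -> float64, writer optional; from geo.factor
  geo.score: float64 -> string, writer required; from geo.score
  writer field geo.zip has no reader counterpart
  violation R2 at country
  violation R1 at geo
  violation R1 at geo.rating
  violation R3 at geo.score
  violation R2 at geo.zip
  violation R1 at seq
  backward on Session therefore BREAKING (6)
checking forward for Session: reader v1 against writer v2:
  geo: Meta -> Meta, writer optional; from geo
  country: no writer match
  seq: int64 -> int64, writer optional; from seq
  verified: bool -> bool, writer required; from verified
  geo.factor: float64 -> float64, writer optional; from geo.rating
  geo.score: string -> float64, writer required; from geo.score
  geo.zip: no writer match
  violation R1 at country
  violation R1 at geo
  violation R1 at geo.factor
  violation R3 at geo.score
  violation R1 at geo.zip
  violation R1 at seq
  forward on Session therefore BREAKING (6)
decoding the Session value with the v2 reader:
  read fails at geo under R1 (no fill)
  => FAILS_AT (geo, R1)

backward: BREAKING [(country, R2), (geo, R1), (geo.rating, R1), (geo.score, R3), (geo.zip, R2), (seq, R1)]; forward: BREAKING [(country, R1), (geo, R1), (geo.factor, R1), (geo.score, R3), (geo.zip, R1), (seq, R1)]; decoded: FAILS_AT (geo, R1)


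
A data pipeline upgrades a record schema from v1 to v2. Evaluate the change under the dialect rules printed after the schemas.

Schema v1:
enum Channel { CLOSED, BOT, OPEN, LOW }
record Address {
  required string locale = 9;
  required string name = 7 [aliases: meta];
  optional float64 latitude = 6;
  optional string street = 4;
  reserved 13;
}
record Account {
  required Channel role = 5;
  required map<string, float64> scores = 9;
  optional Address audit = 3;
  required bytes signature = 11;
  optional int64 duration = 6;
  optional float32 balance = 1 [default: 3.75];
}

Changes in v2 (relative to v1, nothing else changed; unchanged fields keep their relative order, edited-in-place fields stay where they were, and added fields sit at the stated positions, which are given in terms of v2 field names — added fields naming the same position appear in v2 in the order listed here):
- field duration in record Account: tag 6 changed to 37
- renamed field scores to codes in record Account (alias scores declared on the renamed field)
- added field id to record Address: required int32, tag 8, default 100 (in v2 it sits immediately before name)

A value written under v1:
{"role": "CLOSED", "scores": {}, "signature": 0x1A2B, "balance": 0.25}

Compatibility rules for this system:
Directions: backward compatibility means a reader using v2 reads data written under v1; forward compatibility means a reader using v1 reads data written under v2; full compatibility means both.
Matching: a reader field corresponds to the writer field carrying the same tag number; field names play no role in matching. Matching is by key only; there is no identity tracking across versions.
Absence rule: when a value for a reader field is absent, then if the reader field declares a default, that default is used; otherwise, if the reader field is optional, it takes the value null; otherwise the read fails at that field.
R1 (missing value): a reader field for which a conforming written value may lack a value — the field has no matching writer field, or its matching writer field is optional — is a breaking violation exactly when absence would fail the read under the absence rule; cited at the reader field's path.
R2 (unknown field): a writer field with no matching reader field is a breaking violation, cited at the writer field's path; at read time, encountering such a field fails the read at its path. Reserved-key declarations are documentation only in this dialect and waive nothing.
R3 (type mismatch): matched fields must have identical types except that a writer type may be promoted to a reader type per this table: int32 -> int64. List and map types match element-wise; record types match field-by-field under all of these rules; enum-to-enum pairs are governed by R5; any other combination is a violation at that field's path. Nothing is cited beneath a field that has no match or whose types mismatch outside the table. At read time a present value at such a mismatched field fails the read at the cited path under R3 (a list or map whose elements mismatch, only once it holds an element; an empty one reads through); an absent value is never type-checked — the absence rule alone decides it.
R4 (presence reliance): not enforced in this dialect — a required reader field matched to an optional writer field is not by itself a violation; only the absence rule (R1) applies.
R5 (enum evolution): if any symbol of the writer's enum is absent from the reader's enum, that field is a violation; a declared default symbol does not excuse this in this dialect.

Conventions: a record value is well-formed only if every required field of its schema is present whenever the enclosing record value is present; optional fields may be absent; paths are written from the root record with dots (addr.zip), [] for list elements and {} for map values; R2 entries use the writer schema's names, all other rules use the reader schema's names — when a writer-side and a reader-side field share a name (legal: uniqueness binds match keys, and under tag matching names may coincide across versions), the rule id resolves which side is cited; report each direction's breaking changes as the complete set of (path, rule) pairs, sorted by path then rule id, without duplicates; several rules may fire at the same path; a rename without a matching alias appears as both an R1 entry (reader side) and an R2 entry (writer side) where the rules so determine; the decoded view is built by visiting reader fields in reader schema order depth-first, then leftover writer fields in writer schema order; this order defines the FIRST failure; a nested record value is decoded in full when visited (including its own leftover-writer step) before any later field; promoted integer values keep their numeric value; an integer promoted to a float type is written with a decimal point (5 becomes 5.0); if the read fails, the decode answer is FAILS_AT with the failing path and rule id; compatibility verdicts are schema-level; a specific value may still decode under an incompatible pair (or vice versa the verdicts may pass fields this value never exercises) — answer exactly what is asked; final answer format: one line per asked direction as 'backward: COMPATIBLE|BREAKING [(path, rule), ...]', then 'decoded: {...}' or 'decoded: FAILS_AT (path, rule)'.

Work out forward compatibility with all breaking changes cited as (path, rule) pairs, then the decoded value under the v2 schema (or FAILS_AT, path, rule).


forward: BREAKING [(audit.id, R2), (duration, R2)]; decoded: {"role": "CLOSED", "codes": {}, "audit": null, "signature": 0x1A2B, "duration": null, "balance": 0.25}

in Account below, arrows point writer -> reader
forward analysis of Account with v1 as reader and v2 as writer:
  role <- role (Channel -> Channel, writer required)
  scores <- codes (map<string, float64> -> map<string, float64>, writer required)
  audit <- audit (Address -> Address, writer optional)
  signature <- signature (bytes -> bytes, writer required)
  no writer field matches reader duration
  balance <- balance (float32 -> float32, writer optional)
  writer field duration has no reader counterpart
  audit.locale <- audit.locale (string -> string, writer required)
  audit.name <- audit.name (string -> string, writer required)
  audit.latitude <- audit.latitude (float64 -> float64, writer optional)
  audit.street <- audit.street (string -> string, writer optional)
  writer field audit.id has no reader counterpart
  R2 fires at audit.id
  R2 fires at duration
  => forward: BREAKING (2)
decoding the Account value with the v2 reader:
  role := "CLOSED"
  codes := {} (from writer scores)
  audit := null (absent, optional -> null)
  signature := 0x1A2B
  duration := null (absent, optional -> null)
  balance := 0.25
  => decoded: {"role": "CLOSED", "codes": {}, "audit": null, "signature": 0x1A2B, "duration": null, "balance": 0.25}


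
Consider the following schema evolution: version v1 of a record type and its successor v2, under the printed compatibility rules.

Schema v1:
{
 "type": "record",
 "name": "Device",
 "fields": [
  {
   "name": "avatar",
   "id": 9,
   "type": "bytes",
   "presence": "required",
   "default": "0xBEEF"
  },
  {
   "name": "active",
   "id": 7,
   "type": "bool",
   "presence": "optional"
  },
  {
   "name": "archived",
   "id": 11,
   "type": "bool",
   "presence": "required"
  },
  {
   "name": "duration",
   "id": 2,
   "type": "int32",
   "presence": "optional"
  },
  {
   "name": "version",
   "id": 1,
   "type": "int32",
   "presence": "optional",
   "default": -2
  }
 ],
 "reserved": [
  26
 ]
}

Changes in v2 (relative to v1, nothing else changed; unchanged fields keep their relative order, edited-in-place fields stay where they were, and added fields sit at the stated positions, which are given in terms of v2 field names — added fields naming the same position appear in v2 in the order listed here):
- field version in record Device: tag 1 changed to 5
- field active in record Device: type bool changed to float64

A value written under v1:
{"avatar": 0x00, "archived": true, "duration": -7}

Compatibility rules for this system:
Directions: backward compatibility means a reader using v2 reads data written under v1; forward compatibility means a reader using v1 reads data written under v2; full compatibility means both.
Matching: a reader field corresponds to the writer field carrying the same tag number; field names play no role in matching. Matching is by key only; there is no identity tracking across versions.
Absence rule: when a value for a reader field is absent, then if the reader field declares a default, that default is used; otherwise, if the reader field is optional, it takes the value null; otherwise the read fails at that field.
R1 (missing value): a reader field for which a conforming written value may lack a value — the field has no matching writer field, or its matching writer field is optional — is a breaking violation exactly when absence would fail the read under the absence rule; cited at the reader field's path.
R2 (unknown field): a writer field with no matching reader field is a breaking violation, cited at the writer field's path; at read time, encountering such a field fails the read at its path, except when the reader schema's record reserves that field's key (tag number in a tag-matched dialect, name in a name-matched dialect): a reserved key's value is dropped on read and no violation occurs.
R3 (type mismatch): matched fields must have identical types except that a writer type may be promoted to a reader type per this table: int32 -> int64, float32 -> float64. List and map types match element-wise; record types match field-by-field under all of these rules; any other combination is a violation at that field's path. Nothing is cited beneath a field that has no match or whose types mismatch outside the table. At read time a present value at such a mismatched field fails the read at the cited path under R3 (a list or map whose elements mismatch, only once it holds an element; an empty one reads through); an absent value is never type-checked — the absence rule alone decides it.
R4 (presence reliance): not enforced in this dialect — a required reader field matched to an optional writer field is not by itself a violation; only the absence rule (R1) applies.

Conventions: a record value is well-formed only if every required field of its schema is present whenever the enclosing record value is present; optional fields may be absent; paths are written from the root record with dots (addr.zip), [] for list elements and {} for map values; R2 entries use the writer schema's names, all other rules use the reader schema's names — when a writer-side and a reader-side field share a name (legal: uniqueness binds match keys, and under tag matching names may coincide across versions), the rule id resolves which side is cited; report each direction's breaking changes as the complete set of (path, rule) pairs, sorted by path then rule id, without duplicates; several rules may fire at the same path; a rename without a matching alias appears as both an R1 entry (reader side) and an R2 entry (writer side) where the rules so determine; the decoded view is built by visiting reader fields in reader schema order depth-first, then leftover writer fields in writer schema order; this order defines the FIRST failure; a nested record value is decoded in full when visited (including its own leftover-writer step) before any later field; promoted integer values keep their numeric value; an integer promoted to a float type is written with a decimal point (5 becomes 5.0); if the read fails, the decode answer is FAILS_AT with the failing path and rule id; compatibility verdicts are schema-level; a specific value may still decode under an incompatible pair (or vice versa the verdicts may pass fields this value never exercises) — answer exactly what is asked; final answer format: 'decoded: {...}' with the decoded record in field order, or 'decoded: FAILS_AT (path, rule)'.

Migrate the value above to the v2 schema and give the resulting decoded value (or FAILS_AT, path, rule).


the writer's type comes first in each Device pair
decode walk for Device under reader schema v2:
  avatar := 0x00
  active := null (not supplied -> null)
  archived := true
  duration := -7
  version := -2 (no value, default fills)
  => decoded: {"avatar": 0x00, "active": null, "archived": true, "duration": -7, "version": -2}
the rest of the Device diff is inert for this question:
  field version in record Device: tag 1 changed to 5 -> affects the rule determinations only; this particular Device value decodes identically
  field active in record Device: type bool changed to float64 -> affects the rule determinations only; this particular Device value decodes identically

decoded: {"avatar": 0x00, "active": null, "archived": true, "duration": -7, "version": -2}


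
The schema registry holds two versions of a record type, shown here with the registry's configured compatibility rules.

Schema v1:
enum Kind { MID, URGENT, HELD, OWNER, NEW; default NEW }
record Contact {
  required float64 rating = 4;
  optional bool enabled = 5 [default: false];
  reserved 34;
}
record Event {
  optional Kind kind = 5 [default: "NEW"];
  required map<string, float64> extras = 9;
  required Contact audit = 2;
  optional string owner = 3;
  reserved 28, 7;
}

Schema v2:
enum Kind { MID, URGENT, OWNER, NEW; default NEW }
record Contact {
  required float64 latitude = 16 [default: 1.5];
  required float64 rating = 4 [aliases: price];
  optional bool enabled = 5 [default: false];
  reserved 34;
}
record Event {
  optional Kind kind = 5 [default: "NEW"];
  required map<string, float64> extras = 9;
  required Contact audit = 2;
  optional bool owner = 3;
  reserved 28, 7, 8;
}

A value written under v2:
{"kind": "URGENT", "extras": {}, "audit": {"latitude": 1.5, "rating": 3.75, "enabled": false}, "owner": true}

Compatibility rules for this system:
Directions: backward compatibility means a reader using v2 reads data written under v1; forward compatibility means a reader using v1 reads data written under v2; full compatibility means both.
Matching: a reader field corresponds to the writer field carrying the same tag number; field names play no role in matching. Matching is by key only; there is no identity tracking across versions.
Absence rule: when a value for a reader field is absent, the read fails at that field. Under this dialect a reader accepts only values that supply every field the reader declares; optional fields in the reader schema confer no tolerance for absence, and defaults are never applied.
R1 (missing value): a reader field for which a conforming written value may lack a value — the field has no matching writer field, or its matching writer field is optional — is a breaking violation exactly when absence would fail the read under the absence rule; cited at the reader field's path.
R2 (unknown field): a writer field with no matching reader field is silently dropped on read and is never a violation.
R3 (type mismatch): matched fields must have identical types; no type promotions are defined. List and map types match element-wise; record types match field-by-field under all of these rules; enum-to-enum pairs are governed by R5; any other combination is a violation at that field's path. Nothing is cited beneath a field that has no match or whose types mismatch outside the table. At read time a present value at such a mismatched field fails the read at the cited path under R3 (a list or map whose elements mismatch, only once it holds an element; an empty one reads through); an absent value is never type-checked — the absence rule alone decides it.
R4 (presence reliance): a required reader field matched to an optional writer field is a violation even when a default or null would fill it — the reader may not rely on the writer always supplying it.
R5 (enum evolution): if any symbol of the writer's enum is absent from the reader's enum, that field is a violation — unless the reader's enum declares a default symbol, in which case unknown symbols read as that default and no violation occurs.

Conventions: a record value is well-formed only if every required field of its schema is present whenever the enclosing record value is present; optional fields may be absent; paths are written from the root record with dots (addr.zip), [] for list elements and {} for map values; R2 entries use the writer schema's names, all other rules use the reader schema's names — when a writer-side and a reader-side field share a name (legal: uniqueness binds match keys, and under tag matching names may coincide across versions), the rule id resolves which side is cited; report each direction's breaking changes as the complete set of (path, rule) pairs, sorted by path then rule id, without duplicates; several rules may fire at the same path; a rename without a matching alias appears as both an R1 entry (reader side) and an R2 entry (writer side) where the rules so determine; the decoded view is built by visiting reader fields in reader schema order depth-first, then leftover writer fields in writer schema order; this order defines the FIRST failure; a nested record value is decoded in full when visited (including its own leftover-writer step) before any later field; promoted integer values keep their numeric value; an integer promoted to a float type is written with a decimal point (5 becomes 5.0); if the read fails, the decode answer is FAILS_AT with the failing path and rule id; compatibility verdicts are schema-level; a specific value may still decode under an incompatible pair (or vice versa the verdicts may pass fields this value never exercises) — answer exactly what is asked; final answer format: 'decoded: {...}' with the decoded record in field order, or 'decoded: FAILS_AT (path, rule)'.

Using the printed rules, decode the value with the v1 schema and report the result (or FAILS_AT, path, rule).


the writer's type comes first in each Event pair
decode (reader v1):
  kind := "URGENT"
  extras := {}
  audit.rating := 3.75
  audit.enabled := false
  writer audit.latitude: unknown -> dropped
  read fails at owner under R3
  => FAILS_AT (owner, R3)
ruling out the remaining Event differences:
  enum Kind (field kind in record Event): symbol HELD removed -> triggers nothing under the printed rules; the Event answer is the same either way
  added field latitude to record Contact: required float64, tag 16, default 1.5 (in v2 it sits immediately before rating) -> a verdict-level change on Event — the shown value reads the same

decoded: FAILS_AT (owner, R3)


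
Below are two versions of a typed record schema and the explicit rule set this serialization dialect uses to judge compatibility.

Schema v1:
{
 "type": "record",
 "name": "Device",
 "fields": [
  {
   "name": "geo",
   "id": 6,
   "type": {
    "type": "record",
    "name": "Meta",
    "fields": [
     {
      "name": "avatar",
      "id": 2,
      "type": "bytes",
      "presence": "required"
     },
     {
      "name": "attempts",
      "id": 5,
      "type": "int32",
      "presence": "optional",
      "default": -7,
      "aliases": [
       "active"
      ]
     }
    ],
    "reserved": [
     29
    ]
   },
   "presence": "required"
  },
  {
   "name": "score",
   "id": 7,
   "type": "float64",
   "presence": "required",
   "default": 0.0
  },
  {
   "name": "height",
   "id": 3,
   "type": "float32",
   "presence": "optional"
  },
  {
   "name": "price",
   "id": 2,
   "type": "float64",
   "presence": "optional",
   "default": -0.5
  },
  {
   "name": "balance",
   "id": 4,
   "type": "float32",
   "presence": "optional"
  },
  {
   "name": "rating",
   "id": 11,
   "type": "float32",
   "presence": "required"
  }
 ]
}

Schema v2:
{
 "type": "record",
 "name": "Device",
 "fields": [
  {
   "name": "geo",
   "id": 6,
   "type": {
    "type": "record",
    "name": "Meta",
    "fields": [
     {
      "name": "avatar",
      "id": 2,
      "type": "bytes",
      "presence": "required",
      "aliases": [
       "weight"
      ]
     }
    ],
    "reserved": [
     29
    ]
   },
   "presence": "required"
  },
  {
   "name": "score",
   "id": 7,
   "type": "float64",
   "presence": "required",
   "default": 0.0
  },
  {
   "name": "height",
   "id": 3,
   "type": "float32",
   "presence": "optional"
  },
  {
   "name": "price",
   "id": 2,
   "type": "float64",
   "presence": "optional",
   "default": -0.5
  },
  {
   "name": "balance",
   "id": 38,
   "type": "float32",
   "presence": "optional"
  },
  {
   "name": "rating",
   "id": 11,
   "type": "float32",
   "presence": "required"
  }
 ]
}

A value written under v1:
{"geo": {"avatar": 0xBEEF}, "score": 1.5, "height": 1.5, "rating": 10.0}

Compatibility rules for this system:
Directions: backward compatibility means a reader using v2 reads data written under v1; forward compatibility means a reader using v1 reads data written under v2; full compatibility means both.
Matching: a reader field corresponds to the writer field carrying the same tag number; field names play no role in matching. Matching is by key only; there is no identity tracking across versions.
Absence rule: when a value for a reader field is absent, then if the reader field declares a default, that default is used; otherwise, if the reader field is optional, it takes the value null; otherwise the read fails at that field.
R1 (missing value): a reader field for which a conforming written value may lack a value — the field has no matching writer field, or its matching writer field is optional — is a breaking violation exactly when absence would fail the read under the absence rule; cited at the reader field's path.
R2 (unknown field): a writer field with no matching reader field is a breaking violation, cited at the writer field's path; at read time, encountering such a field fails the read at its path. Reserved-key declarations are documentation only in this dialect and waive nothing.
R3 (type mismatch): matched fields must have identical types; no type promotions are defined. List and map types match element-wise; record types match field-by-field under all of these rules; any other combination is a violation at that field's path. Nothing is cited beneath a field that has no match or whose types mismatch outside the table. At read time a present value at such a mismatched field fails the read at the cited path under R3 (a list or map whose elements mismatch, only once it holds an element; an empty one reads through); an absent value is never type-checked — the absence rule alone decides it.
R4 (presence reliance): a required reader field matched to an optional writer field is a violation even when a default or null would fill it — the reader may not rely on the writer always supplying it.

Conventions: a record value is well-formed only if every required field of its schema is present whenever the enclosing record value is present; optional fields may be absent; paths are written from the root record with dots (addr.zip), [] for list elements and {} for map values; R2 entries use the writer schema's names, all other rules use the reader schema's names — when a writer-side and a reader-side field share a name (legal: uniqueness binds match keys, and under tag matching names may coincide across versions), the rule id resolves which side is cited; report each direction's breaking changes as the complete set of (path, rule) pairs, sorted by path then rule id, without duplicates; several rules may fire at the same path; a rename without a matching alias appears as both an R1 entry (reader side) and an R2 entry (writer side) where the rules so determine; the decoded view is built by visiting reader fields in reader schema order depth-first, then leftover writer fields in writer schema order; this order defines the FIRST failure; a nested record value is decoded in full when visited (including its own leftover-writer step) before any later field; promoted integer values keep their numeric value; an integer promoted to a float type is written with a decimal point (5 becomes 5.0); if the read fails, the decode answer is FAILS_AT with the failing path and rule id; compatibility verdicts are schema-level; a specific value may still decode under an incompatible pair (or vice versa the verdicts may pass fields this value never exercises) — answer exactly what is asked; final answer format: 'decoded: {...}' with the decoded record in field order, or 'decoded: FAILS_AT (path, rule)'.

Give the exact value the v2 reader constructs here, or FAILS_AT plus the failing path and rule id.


the writer's type comes first in each Device pair
migrating the Device value to v2:
  geo.avatar := 0xBEEF
  score := 1.5
  height := 1.5
  price := -0.5 (no value, default fills)
  balance := null (not supplied -> null)
  rating := 10.0
  => decoded: {"geo": {"avatar": 0xBEEF}, "score": 1.5, "height": 1.5, "price": -0.5, "balance": null, "rating": 10.0}
the other Device changes do not affect what is asked:
  field balance in record Device: tag 4 changed to 38 -> schema-level compatibility only; this Device value's decode is unchanged

decoded: {"geo": {"avatar": 0xBEEF}, "score": 1.5, "height": 1.5, "price": -0.5, "balance": null, "rating": 10.0}


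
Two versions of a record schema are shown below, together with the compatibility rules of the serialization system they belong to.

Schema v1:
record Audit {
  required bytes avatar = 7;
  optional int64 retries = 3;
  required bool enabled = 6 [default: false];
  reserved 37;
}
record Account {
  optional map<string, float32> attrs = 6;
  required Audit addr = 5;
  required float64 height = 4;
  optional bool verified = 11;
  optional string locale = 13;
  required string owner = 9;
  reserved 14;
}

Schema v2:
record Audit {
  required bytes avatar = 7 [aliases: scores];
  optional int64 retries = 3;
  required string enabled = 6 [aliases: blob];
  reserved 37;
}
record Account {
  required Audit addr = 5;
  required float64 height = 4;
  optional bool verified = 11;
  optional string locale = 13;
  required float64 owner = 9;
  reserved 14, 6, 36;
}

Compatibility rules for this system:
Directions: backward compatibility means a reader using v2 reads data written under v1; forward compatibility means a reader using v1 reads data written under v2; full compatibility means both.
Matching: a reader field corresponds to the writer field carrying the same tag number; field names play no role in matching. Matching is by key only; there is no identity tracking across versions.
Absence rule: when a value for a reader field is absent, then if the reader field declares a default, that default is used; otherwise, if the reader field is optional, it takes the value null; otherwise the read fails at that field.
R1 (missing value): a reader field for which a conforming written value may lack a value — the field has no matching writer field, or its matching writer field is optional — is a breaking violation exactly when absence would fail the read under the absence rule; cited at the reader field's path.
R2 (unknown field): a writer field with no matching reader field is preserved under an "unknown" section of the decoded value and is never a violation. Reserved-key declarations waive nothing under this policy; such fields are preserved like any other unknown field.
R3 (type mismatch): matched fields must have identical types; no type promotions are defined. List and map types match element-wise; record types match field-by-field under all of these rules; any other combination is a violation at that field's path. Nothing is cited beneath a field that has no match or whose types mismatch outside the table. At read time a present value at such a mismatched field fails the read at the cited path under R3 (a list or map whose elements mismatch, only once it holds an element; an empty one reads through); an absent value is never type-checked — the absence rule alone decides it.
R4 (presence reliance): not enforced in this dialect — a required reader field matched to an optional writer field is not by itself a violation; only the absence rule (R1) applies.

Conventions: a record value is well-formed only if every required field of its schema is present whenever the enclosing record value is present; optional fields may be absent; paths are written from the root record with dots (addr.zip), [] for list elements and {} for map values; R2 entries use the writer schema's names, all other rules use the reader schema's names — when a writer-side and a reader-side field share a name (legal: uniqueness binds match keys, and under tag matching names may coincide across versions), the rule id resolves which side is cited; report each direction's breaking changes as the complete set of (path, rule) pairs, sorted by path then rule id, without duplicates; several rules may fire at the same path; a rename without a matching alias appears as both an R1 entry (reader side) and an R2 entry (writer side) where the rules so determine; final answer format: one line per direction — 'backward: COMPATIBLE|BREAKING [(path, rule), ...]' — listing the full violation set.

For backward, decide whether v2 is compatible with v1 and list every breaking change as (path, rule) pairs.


arrows below run writer -> reader for Account
backward pass over Account, reader schema v2, writer schema v1:
  Audit -> Audit, writer required: addr aligns to addr
  float64 -> float64, writer required: height aligns to height
  bool -> bool, writer optional: verified aligns to verified
  string -> string, writer optional: locale aligns to locale
  string -> float64, writer required: owner aligns to owner
  leftover writer field: attrs
  bytes -> bytes, writer required: addr.avatar aligns to addr.avatar
  int64 -> int64, writer optional: addr.retries aligns to addr.retries
  bool -> string, writer required: addr.enabled aligns to addr.enabled
  rule R3 violated at addr.enabled
  rule R3 violated at owner
  backward on Account therefore BREAKING (2)
the other Account changes do not affect what is asked:
  removed field attrs from record Account (its key 6 joins the reserved list) -> no rule fires on it in Account's dialect; the asked verdict holds

backward: BREAKING [(addr.enabled, R3), (owner, R3)]
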